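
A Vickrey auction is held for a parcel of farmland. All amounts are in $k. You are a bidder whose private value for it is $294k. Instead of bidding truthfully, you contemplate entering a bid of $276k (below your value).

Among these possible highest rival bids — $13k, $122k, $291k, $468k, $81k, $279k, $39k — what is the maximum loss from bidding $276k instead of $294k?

$13k: same outcome either way → loss $0k.
$122k: same outcome either way → loss $0k.
$291k: truthful gives $3k, deviation gives $0k → loss $3k.
$468k: same outcome either way → loss $0k.
$81k: same outcome either way → loss $0k.
$279k: truthful gives $15k, deviation gives $0k → loss $15k.
$39k: same outcome either way → loss $0k.
Maximum loss: $15k.

$15k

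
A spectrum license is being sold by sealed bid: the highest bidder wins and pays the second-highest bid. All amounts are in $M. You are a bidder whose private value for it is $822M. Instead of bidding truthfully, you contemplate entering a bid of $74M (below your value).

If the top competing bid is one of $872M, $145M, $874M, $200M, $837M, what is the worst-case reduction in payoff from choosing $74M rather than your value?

$872M: same outcome either way → loss $0M.
$145M: truthful gives $677M, deviation gives $0M → loss $677M.
$874M: same outcome either way → loss $0M.
$200M: truthful gives $622M, deviation gives $0M → loss $622M.
$837M: same outcome either way → loss $0M.
Maximum loss: $677M.

$677M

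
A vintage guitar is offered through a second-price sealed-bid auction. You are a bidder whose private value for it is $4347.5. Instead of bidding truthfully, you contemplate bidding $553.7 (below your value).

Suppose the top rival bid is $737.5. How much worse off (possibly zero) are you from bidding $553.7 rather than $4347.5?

$3610

Bidding your value $4347.5: you win (since $4347.5 > $737.5) and pay $737.5. Payoff $3610.
Bidding $553.7: you lose. Payoff $0.
The competing bid $737.5 lies between your shaded bid and your value, so underbidding forfeits an item you could have won at a profitable price.
Loss from deviating = $3610 − ($0) = $3610.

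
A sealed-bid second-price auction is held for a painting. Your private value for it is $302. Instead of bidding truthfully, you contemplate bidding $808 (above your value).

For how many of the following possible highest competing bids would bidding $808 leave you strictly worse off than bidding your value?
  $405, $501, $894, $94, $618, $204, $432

The deviation hurts exactly when the highest competing bid lies strictly between $302 and $808 — overbidding then wins at a price above your value.
$405: inside the interval → strictly worse (loss $103).
$501: inside the interval → strictly worse (loss $199).
$894: above both → same outcome either way.
$94: below both → same outcome either way.
$618: inside the interval → strictly worse (loss $316).
$204: below both → same outcome either way.
$432: inside the interval → strictly worse (loss $130).
Count: 4.

4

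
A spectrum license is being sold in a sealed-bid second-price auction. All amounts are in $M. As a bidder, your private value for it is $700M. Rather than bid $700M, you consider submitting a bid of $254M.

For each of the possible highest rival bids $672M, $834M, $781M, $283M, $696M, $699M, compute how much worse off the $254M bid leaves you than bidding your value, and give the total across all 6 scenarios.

$450M

The deviation costs you only when the competing bid falls strictly between $254M and $700M; elsewhere both bids give the same outcome.
$672M: truthful payoff $28M, deviation payoff $0M → loss $28M.
$834M: outcomes coincide → loss $0M.
$781M: outcomes coincide → loss $0M.
$283M: truthful payoff $417M, deviation payoff $0M → loss $417M.
$696M: truthful payoff $4M, deviation payoff $0M → loss $4M.
$699M: truthful payoff $1M, deviation payoff $0M → loss $1M.
Total loss = $28M + $417M + $4M + $1M = $450M.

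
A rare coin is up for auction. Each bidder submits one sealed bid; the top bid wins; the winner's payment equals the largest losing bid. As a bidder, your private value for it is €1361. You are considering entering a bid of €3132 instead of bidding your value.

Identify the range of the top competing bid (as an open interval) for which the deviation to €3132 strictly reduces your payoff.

If the competing bid is below €1361, both bids win at the same price — no difference.
If it is above €3132, both bids lose — no difference.
If it lies strictly between €1361 and €3132, bidding your value loses (payoff 0) while bidding €3132 wins at a price above your value (payoff negative).
So the deviation strictly hurts on the open interval (€1361, €3132).

(€1361, €3132)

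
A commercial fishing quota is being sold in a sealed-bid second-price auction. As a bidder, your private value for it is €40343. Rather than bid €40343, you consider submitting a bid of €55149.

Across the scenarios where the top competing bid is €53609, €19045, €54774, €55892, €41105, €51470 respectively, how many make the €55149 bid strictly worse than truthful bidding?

4

The deviation hurts exactly when the highest competing bid lies strictly between €40343 and €55149 — overbidding then wins at a price above your value.
€53609: inside the interval → strictly worse (loss €13266).
€19045: below both → same outcome either way.
€54774: inside the interval → strictly worse (loss €14431).
€55892: above both → same outcome either way.
€41105: inside the interval → strictly worse (loss €762).
€51470: inside the interval → strictly worse (loss €11127).
Count: 4.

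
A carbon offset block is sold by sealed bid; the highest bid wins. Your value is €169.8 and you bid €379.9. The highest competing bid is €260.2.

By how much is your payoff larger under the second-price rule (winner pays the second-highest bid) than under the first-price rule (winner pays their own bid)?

€119.7

You have the highest bid, so you win under either rule.
Second-price: pay €260.2 → payoff −€90.4.
First-price: pay your own bid €379.9 → payoff −€210.1.
Difference = −€90.4 − (−€210.1) = €119.7.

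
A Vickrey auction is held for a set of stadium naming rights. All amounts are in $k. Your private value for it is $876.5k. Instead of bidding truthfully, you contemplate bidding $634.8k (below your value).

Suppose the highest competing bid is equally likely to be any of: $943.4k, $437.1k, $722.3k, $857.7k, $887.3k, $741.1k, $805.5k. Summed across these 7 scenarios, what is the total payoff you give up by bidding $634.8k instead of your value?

The deviation costs you only when the competing bid falls strictly between $634.8k and $876.5k; elsewhere both bids give the same outcome.
$943.4k: outcomes coincide → loss $0k.
$437.1k: outcomes coincide → loss $0k.
$722.3k: truthful payoff $154.2k, deviation payoff $0k → loss $154.2k.
$857.7k: truthful payoff $18.8k, deviation payoff $0k → loss $18.8k.
$887.3k: outcomes coincide → loss $0k.
$741.1k: truthful payoff $135.4k, deviation payoff $0k → loss $135.4k.
$805.5k: truthful payoff $71k, deviation payoff $0k → loss $71k.
Total loss = $154.2k + $18.8k + $135.4k + $71k = $379.4k.

$379.4k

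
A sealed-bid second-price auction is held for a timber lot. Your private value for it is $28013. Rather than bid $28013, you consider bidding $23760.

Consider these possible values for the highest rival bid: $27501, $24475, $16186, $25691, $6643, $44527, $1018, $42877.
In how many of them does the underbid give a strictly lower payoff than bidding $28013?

The deviation hurts exactly when the highest competing bid lies strictly between $23760 and $28013 — underbidding then forfeits a profitable win.
$27501: inside the interval → strictly worse (loss $512).
$24475: inside the interval → strictly worse (loss $3538).
$16186: below both → same outcome either way.
$25691: inside the interval → strictly worse (loss $2322).
$6643: below both → same outcome either way.
$44527: above both → same outcome either way.
$1018: below both → same outcome either way.
$42877: above both → same outcome either way.
Count: 3.

3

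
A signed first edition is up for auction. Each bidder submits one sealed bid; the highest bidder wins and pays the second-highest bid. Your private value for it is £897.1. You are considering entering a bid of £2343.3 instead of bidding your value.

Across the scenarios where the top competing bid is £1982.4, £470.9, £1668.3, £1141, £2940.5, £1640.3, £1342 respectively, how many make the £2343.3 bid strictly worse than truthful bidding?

The deviation hurts exactly when the highest competing bid lies strictly between £897.1 and £2343.3 — overbidding then wins at a price above your value.
£1982.4: inside the interval → strictly worse (loss £1085.3).
£470.9: below both → same outcome either way.
£1668.3: inside the interval → strictly worse (loss £771.2).
£1141: inside the interval → strictly worse (loss £243.9).
£2940.5: above both → same outcome either way.
£1640.3: inside the interval → strictly worse (loss £743.2).
£1342: inside the interval → strictly worse (loss £444.9).
Count: 5.

5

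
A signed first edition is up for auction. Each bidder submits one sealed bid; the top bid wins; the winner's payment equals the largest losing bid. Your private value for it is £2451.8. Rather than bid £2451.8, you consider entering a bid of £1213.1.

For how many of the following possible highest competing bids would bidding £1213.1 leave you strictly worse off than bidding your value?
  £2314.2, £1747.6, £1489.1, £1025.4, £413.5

3

The deviation hurts exactly when the highest competing bid lies strictly between £1213.1 and £2451.8 — underbidding then forfeits a profitable win.
£2314.2: inside the interval → strictly worse (loss £137.6).
£1747.6: inside the interval → strictly worse (loss £704.2).
£1489.1: inside the interval → strictly worse (loss £962.7).
£1025.4: below both → same outcome either way.
£413.5: below both → same outcome either way.
Count: 3.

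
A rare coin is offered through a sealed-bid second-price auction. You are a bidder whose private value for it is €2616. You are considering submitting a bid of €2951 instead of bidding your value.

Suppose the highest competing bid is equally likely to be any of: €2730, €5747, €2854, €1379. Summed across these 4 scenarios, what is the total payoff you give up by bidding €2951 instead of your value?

€352

The deviation costs you only when the competing bid falls strictly between €2616 and €2951; elsewhere both bids give the same outcome.
€2730: truthful payoff €0, deviation payoff −€114 → loss €114.
€5747: outcomes coincide → loss €0.
€2854: truthful payoff €0, deviation payoff −€238 → loss €238.
€1379: outcomes coincide → loss €0.
Total loss = €114 + €238 = €352.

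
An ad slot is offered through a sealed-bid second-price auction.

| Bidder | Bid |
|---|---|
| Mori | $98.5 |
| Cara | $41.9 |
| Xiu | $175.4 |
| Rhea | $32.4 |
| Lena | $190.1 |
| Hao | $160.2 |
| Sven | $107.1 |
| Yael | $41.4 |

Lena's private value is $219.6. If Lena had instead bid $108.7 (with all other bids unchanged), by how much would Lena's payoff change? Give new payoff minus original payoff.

−$44.2

The highest bid among the other bidders is $175.4; Lena's bid doesn't change that.
Original bid $190.1: Lena is highest, pays the top rival bid $175.4; payoff $219.6 − $175.4 = $44.2.
Alternative bid $108.7: Lena is not highest (top rival bid is $175.4); payoff $0.
Change in payoff = $0 − ($44.2) = −$44.2.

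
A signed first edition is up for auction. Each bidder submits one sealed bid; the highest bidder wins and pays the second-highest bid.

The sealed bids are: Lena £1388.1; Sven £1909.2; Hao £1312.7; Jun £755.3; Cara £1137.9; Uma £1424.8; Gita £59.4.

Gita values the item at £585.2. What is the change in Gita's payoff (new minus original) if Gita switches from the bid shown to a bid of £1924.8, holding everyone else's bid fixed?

−£1324

The highest bid among the other bidders is £1909.2; Gita's bid doesn't change that.
Original bid £59.4: Gita is not highest (top rival bid is £1909.2); payoff £0.
Alternative bid £1924.8: Gita is highest, pays the top rival bid £1909.2; payoff £585.2 − £1909.2 = −£1324.
Change in payoff = −£1324 − (£0) = −£1324.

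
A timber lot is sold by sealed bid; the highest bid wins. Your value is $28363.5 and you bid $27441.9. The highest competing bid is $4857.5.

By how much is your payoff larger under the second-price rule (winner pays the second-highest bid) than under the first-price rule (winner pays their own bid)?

You have the highest bid, so you win under either rule.
Second-price: pay $4857.5 → payoff $23506.
First-price: pay your own bid $27441.9 → payoff $921.6.
Difference = $23506 − ($921.6) = $22584.4.

$22584.4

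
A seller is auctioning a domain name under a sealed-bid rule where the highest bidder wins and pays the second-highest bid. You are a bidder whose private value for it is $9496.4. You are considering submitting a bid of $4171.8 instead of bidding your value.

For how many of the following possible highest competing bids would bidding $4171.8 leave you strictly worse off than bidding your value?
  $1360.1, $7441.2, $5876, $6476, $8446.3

The deviation hurts exactly when the highest competing bid lies strictly between $4171.8 and $9496.4 — underbidding then forfeits a profitable win.
$1360.1: below both → same outcome either way.
$7441.2: inside the interval → strictly worse (loss $2055.2).
$5876: inside the interval → strictly worse (loss $3620.4).
$6476: inside the interval → strictly worse (loss $3020.4).
$8446.3: inside the interval → strictly worse (loss $1050.1).
Count: 4.

4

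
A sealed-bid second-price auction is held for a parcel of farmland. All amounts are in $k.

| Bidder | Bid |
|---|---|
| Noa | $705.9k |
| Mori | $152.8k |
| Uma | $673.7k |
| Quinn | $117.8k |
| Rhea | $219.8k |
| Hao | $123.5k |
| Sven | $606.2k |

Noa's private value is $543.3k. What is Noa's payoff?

−$130.4k

Highest bid: Noa at $705.9k, so Noa wins.
Second-highest bid: Uma at $673.7k — that is the price the winner pays.
Noa's payoff = value − price = $543.3k − $673.7k = −$130.4k.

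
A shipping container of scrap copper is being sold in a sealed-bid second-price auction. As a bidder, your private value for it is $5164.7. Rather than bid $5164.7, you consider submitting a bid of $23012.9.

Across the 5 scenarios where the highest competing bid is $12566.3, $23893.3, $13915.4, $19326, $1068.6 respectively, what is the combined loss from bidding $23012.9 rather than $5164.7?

The deviation costs you only when the competing bid falls strictly between $5164.7 and $23012.9; elsewhere both bids give the same outcome.
$12566.3: truthful payoff $0, deviation payoff −$7401.6 → loss $7401.6.
$23893.3: outcomes coincide → loss $0.
$13915.4: truthful payoff $0, deviation payoff −$8750.7 → loss $8750.7.
$19326: truthful payoff $0, deviation payoff −$14161.3 → loss $14161.3.
$1068.6: outcomes coincide → loss $0.
Total loss = $7401.6 + $8750.7 + $14161.3 = $30313.6.
Truthful bidding weakly dominates here: raising your bid can only win items priced above your value, and lowering it can only forfeit items priced below.

$30313.6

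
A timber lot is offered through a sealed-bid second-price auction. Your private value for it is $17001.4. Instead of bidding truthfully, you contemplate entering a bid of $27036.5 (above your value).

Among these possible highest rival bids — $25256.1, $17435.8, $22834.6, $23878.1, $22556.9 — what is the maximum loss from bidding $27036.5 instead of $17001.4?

$8254.7

$25256.1: truthful gives $0, deviation gives −$8254.7 → loss $8254.7.
$17435.8: truthful gives $0, deviation gives −$434.4 → loss $434.4.
$22834.6: truthful gives $0, deviation gives −$5833.2 → loss $5833.2.
$23878.1: truthful gives $0, deviation gives −$6876.7 → loss $6876.7.
$22556.9: truthful gives $0, deviation gives −$5555.5 → loss $5555.5.
Maximum loss: $8254.7.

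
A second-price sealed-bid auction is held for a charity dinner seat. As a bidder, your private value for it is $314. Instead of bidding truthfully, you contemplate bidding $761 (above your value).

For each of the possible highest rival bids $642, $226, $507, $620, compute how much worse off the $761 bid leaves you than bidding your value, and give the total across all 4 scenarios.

The deviation costs you only when the competing bid falls strictly between $314 and $761; elsewhere both bids give the same outcome.
$642: truthful payoff $0, deviation payoff −$328 → loss $328.
$226: outcomes coincide → loss $0.
$507: truthful payoff $0, deviation payoff −$193 → loss $193.
$620: truthful payoff $0, deviation payoff −$306 → loss $306.
Total loss = $328 + $193 + $306 = $827.

$827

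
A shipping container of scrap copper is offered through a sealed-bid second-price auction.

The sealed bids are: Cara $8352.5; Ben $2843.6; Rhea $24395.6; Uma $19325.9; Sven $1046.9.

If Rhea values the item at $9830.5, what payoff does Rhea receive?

Highest bid: Rhea at $24395.6, so Rhea wins.
Second-highest bid: Uma at $19325.9 — that is the price the winner pays.
Rhea's payoff = value − price = $9830.5 − $19325.9 = −$9495.4.

−$9495.4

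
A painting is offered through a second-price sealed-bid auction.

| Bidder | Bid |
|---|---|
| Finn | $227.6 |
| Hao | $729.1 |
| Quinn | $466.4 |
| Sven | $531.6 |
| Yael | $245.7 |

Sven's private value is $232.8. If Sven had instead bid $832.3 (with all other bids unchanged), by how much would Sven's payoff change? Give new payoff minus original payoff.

The highest bid among the other bidders is $729.1; Sven's bid doesn't change that.
Original bid $531.6: Sven is not highest (top rival bid is $729.1); payoff $0.
Alternative bid $832.3: Sven is highest, pays the top rival bid $729.1; payoff $232.8 − $729.1 = −$496.3.
Change in payoff = −$496.3 − ($0) = −$496.3.

−$496.3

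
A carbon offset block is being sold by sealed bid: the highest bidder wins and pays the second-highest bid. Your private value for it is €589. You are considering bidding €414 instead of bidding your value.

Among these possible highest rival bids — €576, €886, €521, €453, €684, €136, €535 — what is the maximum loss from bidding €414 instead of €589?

€576: truthful gives €13, deviation gives €0 → loss €13.
€886: same outcome either way → loss €0.
€521: truthful gives €68, deviation gives €0 → loss €68.
€453: truthful gives €136, deviation gives €0 → loss €136.
€684: same outcome either way → loss €0.
€136: same outcome either way → loss €0.
€535: truthful gives €54, deviation gives €0 → loss €54.
Maximum loss: €136.

€136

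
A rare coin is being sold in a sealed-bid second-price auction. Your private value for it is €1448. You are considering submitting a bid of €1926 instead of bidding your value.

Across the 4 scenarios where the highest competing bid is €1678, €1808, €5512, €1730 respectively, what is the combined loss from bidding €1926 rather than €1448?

The deviation costs you only when the competing bid falls strictly between €1448 and €1926; elsewhere both bids give the same outcome.
€1678: truthful payoff €0, deviation payoff −€230 → loss €230.
€1808: truthful payoff €0, deviation payoff −€360 → loss €360.
€5512: outcomes coincide → loss €0.
€1730: truthful payoff €0, deviation payoff −€282 → loss €282.
Total loss = €230 + €360 + €282 = €872.
Truthful bidding weakly dominates here: raising your bid can only win items priced above your value, and lowering it can only forfeit items priced below.

€872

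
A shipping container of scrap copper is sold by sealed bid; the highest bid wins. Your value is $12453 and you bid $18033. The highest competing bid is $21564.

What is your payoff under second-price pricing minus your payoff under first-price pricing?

$0

Your bid $18033 is below $21564, so you lose under either rule.
Payoff is $0 in both cases; difference = $0.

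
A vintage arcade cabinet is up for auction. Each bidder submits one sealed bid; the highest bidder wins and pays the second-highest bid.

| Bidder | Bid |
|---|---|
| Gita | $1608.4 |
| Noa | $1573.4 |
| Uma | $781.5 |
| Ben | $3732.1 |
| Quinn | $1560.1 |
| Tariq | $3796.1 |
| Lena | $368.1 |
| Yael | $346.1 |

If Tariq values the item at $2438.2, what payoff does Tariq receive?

−$1293.9

Highest bid: Tariq at $3796.1, so Tariq wins.
Second-highest bid: Ben at $3732.1 — that is the price the winner pays.
Tariq's payoff = value − price = $2438.2 − $3732.1 = −$1293.9.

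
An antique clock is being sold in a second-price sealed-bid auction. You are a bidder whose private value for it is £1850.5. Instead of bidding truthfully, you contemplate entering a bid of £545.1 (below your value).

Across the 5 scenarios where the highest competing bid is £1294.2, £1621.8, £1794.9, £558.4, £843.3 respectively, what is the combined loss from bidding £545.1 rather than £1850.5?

The deviation costs you only when the competing bid falls strictly between £545.1 and £1850.5; elsewhere both bids give the same outcome.
£1294.2: truthful payoff £556.3, deviation payoff £0 → loss £556.3.
£1621.8: truthful payoff £228.7, deviation payoff £0 → loss £228.7.
£1794.9: truthful payoff £55.6, deviation payoff £0 → loss £55.6.
£558.4: truthful payoff £1292.1, deviation payoff £0 → loss £1292.1.
£843.3: truthful payoff £1007.2, deviation payoff £0 → loss £1007.2.
Total loss = £556.3 + £228.7 + £55.6 + £1292.1 + £1007.2 = £3139.9.

£3139.9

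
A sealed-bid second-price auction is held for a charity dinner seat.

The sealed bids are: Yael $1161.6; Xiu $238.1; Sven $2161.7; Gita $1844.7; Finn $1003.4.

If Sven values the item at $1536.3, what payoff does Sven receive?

−$308.4

Highest bid: Sven at $2161.7, so Sven wins.
Second-highest bid: Gita at $1844.7 — that is the price the winner pays.
Sven's payoff = value − price = $1536.3 − $1844.7 = −$308.4.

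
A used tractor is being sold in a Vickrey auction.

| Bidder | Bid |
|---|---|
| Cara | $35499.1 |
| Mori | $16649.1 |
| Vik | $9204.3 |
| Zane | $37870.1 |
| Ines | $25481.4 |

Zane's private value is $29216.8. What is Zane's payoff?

Highest bid: Zane at $37870.1, so Zane wins.
Second-highest bid: Cara at $35499.1 — that is the price the winner pays.
Zane's payoff = value − price = $29216.8 − $35499.1 = −$6282.3.

−$6282.3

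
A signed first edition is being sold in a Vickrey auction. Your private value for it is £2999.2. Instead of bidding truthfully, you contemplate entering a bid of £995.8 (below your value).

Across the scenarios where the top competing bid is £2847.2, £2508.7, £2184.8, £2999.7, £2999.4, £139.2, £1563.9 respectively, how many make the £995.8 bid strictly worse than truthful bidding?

4

The deviation hurts exactly when the highest competing bid lies strictly between £995.8 and £2999.2 — underbidding then forfeits a profitable win.
£2847.2: inside the interval → strictly worse (loss £152).
£2508.7: inside the interval → strictly worse (loss £490.5).
£2184.8: inside the interval → strictly worse (loss £814.4).
£2999.7: above both → same outcome either way.
£2999.4: above both → same outcome either way.
£139.2: below both → same outcome either way.
£1563.9: inside the interval → strictly worse (loss £1435.3).
Count: 4.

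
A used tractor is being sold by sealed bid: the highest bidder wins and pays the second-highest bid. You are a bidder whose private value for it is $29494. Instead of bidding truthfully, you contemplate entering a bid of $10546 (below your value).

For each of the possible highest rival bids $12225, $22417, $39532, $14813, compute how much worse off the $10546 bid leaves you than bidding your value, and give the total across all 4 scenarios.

The deviation costs you only when the competing bid falls strictly between $10546 and $29494; elsewhere both bids give the same outcome.
$12225: truthful payoff $17269, deviation payoff $0 → loss $17269.
$22417: truthful payoff $7077, deviation payoff $0 → loss $7077.
$39532: outcomes coincide → loss $0.
$14813: truthful payoff $14681, deviation payoff $0 → loss $14681.
Total loss = $17269 + $7077 + $14681 = $39027.
Truthful bidding weakly dominates here: raising your bid can only win items priced above your value, and lowering it can only forfeit items priced below.

$39027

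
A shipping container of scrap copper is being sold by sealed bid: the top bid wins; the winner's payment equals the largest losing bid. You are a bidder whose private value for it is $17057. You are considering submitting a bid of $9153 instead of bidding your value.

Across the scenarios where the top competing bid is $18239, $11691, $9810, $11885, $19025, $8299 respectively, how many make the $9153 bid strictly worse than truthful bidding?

The deviation hurts exactly when the highest competing bid lies strictly between $9153 and $17057 — underbidding then forfeits a profitable win.
$18239: above both → same outcome either way.
$11691: inside the interval → strictly worse (loss $5366).
$9810: inside the interval → strictly worse (loss $7247).
$11885: inside the interval → strictly worse (loss $5172).
$19025: above both → same outcome either way.
$8299: below both → same outcome either way.
Count: 3.

3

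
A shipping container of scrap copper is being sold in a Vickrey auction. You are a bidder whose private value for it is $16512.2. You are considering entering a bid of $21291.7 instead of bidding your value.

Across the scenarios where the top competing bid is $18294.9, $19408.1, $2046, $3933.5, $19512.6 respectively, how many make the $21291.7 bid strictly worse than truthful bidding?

3

The deviation hurts exactly when the highest competing bid lies strictly between $16512.2 and $21291.7 — overbidding then wins at a price above your value.
$18294.9: inside the interval → strictly worse (loss $1782.7).
$19408.1: inside the interval → strictly worse (loss $2895.9).
$2046: below both → same outcome either way.
$3933.5: below both → same outcome either way.
$19512.6: inside the interval → strictly worse (loss $3000.4).
Count: 3.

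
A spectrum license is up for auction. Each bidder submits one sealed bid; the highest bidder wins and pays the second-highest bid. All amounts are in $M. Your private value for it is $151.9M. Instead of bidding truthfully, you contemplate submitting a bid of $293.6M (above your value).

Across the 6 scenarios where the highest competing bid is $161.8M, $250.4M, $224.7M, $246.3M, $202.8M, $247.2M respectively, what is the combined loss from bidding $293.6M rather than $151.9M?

$421.8M

The deviation costs you only when the competing bid falls strictly between $151.9M and $293.6M; elsewhere both bids give the same outcome.
$161.8M: truthful payoff $0M, deviation payoff −$9.9M → loss $9.9M.
$250.4M: truthful payoff $0M, deviation payoff −$98.5M → loss $98.5M.
$224.7M: truthful payoff $0M, deviation payoff −$72.8M → loss $72.8M.
$246.3M: truthful payoff $0M, deviation payoff −$94.4M → loss $94.4M.
$202.8M: truthful payoff $0M, deviation payoff −$50.9M → loss $50.9M.
$247.2M: truthful payoff $0M, deviation payoff −$95.3M → loss $95.3M.
Total loss = $9.9M + $98.5M + $72.8M + $94.4M + $50.9M + $95.3M = $421.8M.
Truthful bidding weakly dominates here: raising your bid can only win items priced above your value, and lowering it can only forfeit items priced below.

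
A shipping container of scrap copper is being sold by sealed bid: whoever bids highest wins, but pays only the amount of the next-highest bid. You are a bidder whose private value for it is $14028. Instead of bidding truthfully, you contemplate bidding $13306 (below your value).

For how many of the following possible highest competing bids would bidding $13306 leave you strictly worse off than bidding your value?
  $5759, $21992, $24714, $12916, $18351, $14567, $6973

The deviation hurts exactly when the highest competing bid lies strictly between $13306 and $14028 — underbidding then forfeits a profitable win.
$5759: below both → same outcome either way.
$21992: above both → same outcome either way.
$24714: above both → same outcome either way.
$12916: below both → same outcome either way.
$18351: above both → same outcome either way.
$14567: above both → same outcome either way.
$6973: below both → same outcome either way.
Count: 0.

0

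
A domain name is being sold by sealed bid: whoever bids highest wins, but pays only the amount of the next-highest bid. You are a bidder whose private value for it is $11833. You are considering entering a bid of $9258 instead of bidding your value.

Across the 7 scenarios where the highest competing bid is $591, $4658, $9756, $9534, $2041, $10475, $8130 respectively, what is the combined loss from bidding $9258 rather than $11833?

$5734

The deviation costs you only when the competing bid falls strictly between $9258 and $11833; elsewhere both bids give the same outcome.
$591: outcomes coincide → loss $0.
$4658: outcomes coincide → loss $0.
$9756: truthful payoff $2077, deviation payoff $0 → loss $2077.
$9534: truthful payoff $2299, deviation payoff $0 → loss $2299.
$2041: outcomes coincide → loss $0.
$10475: truthful payoff $1358, deviation payoff $0 → loss $1358.
$8130: outcomes coincide → loss $0.
Total loss = $2077 + $2299 + $1358 = $5734.
In a second-price auction your bid sets only whether you win, not what you pay, so bidding your true value is weakly dominant.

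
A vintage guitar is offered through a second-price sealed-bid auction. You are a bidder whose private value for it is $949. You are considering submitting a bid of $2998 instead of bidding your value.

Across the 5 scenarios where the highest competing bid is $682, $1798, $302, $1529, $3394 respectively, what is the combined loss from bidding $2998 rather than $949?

The deviation costs you only when the competing bid falls strictly between $949 and $2998; elsewhere both bids give the same outcome.
$682: outcomes coincide → loss $0.
$1798: truthful payoff $0, deviation payoff −$849 → loss $849.
$302: outcomes coincide → loss $0.
$1529: truthful payoff $0, deviation payoff −$580 → loss $580.
$3394: outcomes coincide → loss $0.
Total loss = $849 + $580 = $1429.

$1429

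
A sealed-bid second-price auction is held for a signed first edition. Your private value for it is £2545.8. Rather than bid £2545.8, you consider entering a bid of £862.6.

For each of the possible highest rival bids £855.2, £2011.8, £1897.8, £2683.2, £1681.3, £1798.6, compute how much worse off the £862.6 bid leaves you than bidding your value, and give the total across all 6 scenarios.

The deviation costs you only when the competing bid falls strictly between £862.6 and £2545.8; elsewhere both bids give the same outcome.
£855.2: outcomes coincide → loss £0.
£2011.8: truthful payoff £534, deviation payoff £0 → loss £534.
£1897.8: truthful payoff £648, deviation payoff £0 → loss £648.
£2683.2: outcomes coincide → loss £0.
£1681.3: truthful payoff £864.5, deviation payoff £0 → loss £864.5.
£1798.6: truthful payoff £747.2, deviation payoff £0 → loss £747.2.
Total loss = £534 + £648 + £864.5 + £747.2 = £2793.7.

£2793.7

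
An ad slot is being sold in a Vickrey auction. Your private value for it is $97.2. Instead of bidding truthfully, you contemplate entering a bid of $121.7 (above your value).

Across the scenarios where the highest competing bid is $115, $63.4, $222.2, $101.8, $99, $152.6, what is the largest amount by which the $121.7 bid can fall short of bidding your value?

$17.8

$115: truthful gives $0, deviation gives −$17.8 → loss $17.8.
$63.4: same outcome either way → loss $0.
$222.2: same outcome either way → loss $0.
$101.8: truthful gives $0, deviation gives −$4.6 → loss $4.6.
$99: truthful gives $0, deviation gives −$1.8 → loss $1.8.
$152.6: same outcome either way → loss $0.
Maximum loss: $17.8.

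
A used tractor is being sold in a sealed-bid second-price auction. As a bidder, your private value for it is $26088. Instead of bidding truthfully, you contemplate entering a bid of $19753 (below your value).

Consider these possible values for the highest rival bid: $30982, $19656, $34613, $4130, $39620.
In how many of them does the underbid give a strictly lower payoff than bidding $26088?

The deviation hurts exactly when the highest competing bid lies strictly between $19753 and $26088 — underbidding then forfeits a profitable win.
$30982: above both → same outcome either way.
$19656: below both → same outcome either way.
$34613: above both → same outcome either way.
$4130: below both → same outcome either way.
$39620: above both → same outcome either way.
Count: 0.

0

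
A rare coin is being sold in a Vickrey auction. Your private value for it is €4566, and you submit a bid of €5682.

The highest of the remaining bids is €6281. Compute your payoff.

Your bid €5682 is below the highest competing bid €6281, so you lose.
A losing bidder pays nothing and receives nothing: payoff = €0.

€0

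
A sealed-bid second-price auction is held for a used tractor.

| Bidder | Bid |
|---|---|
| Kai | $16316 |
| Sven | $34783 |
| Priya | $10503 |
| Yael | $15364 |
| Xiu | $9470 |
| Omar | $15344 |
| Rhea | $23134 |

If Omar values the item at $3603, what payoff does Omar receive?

Highest bid: Sven at $34783, so Sven wins.
Second-highest bid: Rhea at $23134 — that is the price the winner pays.
Omar did not win, so Omar pays nothing and receives nothing: payoff $0.

$0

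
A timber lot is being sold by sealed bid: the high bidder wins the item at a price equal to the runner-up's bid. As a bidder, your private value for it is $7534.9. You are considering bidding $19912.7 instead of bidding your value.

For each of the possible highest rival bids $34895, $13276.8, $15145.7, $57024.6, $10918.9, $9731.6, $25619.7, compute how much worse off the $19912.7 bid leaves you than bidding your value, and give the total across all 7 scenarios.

$18933.4

The deviation costs you only when the competing bid falls strictly between $7534.9 and $19912.7; elsewhere both bids give the same outcome.
$34895: outcomes coincide → loss $0.
$13276.8: truthful payoff $0, deviation payoff −$5741.9 → loss $5741.9.
$15145.7: truthful payoff $0, deviation payoff −$7610.8 → loss $7610.8.
$57024.6: outcomes coincide → loss $0.
$10918.9: truthful payoff $0, deviation payoff −$3384 → loss $3384.
$9731.6: truthful payoff $0, deviation payoff −$2196.7 → loss $2196.7.
$25619.7: outcomes coincide → loss $0.
Total loss = $5741.9 + $7610.8 + $3384 + $2196.7 = $18933.4.
Because the price is fixed by the runner-up's bid, deviating from your value can only change a good outcome into a bad one — never the reverse.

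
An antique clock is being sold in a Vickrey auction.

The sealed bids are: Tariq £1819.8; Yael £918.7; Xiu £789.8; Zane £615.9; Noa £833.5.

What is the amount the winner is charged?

£918.7

Highest bid: Tariq at £1819.8, so Tariq wins.
Second-highest bid: Yael at £918.7 — that is the price the winner pays.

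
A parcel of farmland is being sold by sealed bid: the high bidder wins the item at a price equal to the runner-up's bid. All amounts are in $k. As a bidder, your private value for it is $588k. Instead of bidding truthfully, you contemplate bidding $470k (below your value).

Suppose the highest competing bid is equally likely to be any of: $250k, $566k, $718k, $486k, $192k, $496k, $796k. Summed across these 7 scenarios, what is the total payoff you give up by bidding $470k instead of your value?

$216k

The deviation costs you only when the competing bid falls strictly between $470k and $588k; elsewhere both bids give the same outcome.
$250k: outcomes coincide → loss $0k.
$566k: truthful payoff $22k, deviation payoff $0k → loss $22k.
$718k: outcomes coincide → loss $0k.
$486k: truthful payoff $102k, deviation payoff $0k → loss $102k.
$192k: outcomes coincide → loss $0k.
$496k: truthful payoff $92k, deviation payoff $0k → loss $92k.
$796k: outcomes coincide → loss $0k.
Total loss = $22k + $102k + $92k = $216k.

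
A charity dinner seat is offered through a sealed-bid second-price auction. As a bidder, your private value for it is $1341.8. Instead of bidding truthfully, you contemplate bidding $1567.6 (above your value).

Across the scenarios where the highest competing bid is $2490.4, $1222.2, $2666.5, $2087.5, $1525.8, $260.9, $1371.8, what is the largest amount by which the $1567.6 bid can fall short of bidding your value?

$184

$2490.4: same outcome either way → loss $0.
$1222.2: same outcome either way → loss $0.
$2666.5: same outcome either way → loss $0.
$2087.5: same outcome either way → loss $0.
$1525.8: truthful gives $0, deviation gives −$184 → loss $184.
$260.9: same outcome either way → loss $0.
$1371.8: truthful gives $0, deviation gives −$30 → loss $30.
Maximum loss: $184.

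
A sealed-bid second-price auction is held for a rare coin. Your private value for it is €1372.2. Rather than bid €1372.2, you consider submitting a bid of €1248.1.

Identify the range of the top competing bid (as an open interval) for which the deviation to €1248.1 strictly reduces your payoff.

If the competing bid is below €1248.1, both bids win at the same price — no difference.
If it is above €1372.2, both bids lose — no difference.
If it lies strictly between €1248.1 and €1372.2, bidding your value wins at a price below your value (positive payoff) while bidding €1248.1 loses (payoff 0).
So the deviation strictly hurts on the open interval (€1248.1, €1372.2).

(€1248.1, €1372.2)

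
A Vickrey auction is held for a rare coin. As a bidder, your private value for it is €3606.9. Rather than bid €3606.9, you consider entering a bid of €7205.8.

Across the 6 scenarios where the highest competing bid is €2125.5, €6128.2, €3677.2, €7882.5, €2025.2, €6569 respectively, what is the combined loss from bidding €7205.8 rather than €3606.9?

€5553.7

The deviation costs you only when the competing bid falls strictly between €3606.9 and €7205.8; elsewhere both bids give the same outcome.
€2125.5: outcomes coincide → loss €0.
€6128.2: truthful payoff €0, deviation payoff −€2521.3 → loss €2521.3.
€3677.2: truthful payoff €0, deviation payoff −€70.3 → loss €70.3.
€7882.5: outcomes coincide → loss €0.
€2025.2: outcomes coincide → loss €0.
€6569: truthful payoff €0, deviation payoff −€2962.1 → loss €2962.1.
Total loss = €2521.3 + €70.3 + €2962.1 = €5553.7.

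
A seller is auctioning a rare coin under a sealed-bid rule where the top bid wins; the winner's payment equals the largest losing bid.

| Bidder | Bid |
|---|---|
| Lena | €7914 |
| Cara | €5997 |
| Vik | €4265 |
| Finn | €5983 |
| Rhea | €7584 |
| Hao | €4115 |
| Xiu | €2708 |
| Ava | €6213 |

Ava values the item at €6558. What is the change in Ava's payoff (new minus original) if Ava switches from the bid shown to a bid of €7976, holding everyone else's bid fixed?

−€1356

The highest bid among the other bidders is €7914; Ava's bid doesn't change that.
Original bid €6213: Ava is not highest (top rival bid is €7914); payoff €0.
Alternative bid €7976: Ava is highest, pays the top rival bid €7914; payoff €6558 − €7914 = −€1356.
Change in payoff = −€1356 − (€0) = −€1356.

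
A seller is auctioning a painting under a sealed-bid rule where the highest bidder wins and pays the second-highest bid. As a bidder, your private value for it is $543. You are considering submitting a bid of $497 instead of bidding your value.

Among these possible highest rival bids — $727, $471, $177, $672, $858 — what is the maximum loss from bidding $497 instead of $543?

$0

$727: same outcome either way → loss $0.
$471: same outcome either way → loss $0.
$177: same outcome either way → loss $0.
$672: same outcome either way → loss $0.
$858: same outcome either way → loss $0.
Maximum loss: $0.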